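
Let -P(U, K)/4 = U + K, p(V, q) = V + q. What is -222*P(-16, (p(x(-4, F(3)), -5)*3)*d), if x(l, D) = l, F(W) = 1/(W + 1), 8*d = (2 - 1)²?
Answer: -17205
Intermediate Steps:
d = ⅛ (d = (2 - 1)²/8 = (⅛)*1² = (⅛)*1 = ⅛ ≈ 0.12500)
F(W) = 1/(1 + W)
P(U, K) = -4*K - 4*U (P(U, K) = -4*(U + K) = -4*(K + U) = -4*K - 4*U)
-222*P(-16, (p(x(-4, F(3)), -5)*3)*d) = -222*(-4*(-4 - 5)*3/8 - 4*(-16)) = -222*(-4*(-9*3)/8 + 64) = -222*(-(-108)/8 + 64) = -222*(-4*(-27/8) + 64) = -222*(27/2 + 64) = -222*155/2 = -17205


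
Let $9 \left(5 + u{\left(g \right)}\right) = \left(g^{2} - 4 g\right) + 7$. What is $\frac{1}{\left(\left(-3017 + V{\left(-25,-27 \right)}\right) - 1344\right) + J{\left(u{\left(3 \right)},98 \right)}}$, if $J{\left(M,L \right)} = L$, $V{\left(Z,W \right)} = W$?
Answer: $- \frac{1}{4290} \approx -0.0002331$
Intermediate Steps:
$u{\left(g \right)} = - \frac{38}{9} - \frac{4 g}{9} + \frac{g^{2}}{9}$ ($u{\left(g \right)} = -5 + \frac{\left(g^{2} - 4 g\right) + 7}{9} = -5 + \frac{7 + g^{2} - 4 g}{9} = -5 + \left(\frac{7}{9} - \frac{4 g}{9} + \frac{g^{2}}{9}\right) = - \frac{38}{9} - \frac{4 g}{9} + \frac{g^{2}}{9}$)
$\frac{1}{\left(\left(-3017 + V{\left(-25,-27 \right)}\right) - 1344\right) + J{\left(u{\left(3 \right)},98 \right)}} = \frac{1}{\left(\left(-3017 - 27\right) - 1344\right) + 98} = \frac{1}{\left(-3044 - 1344\right) + 98} = \frac{1}{-4388 + 98} = \frac{1}{-4290} = - \frac{1}{4290}$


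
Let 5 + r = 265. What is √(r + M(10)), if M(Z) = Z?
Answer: 3*√30 ≈ 16.432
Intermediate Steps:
r = 260 (r = -5 + 265 = 260)
√(r + M(10)) = √(260 + 10) = √270 = 3*√30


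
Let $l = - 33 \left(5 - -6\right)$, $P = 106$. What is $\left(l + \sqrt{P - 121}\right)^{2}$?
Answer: $\left(363 - i \sqrt{15}\right)^{2} \approx 1.3175 \cdot 10^{5} - 2812.0 i$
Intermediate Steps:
$l = -363$ ($l = - 33 \left(5 + 6\right) = \left(-33\right) 11 = -363$)
$\left(l + \sqrt{P - 121}\right)^{2} = \left(-363 + \sqrt{106 - 121}\right)^{2} = \left(-363 + \sqrt{-15}\right)^{2} = \left(-363 + i \sqrt{15}\right)^{2}$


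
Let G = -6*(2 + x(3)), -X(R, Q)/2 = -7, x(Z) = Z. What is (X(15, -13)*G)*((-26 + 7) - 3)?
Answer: 9240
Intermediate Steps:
X(R, Q) = 14 (X(R, Q) = -2*(-7) = 14)
G = -30 (G = -6*(2 + 3) = -6*5 = -30)
(X(15, -13)*G)*((-26 + 7) - 3) = (14*(-30))*((-26 + 7) - 3) = -420*(-19 - 3) = -420*(-22) = 9240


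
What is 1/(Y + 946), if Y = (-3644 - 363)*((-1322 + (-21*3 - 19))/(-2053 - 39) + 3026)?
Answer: -523/6342381885 ≈ -8.2461e-8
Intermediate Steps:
Y = -6342876643/523 (Y = -4007*((-1322 + (-63 - 19))/(-2092) + 3026) = -4007*((-1322 - 82)*(-1/2092) + 3026) = -4007*(-1404*(-1/2092) + 3026) = -4007*(351/523 + 3026) = -4007*1582949/523 = -6342876643/523 ≈ -1.2128e+7)
1/(Y + 946) = 1/(-6342876643/523 + 946) = 1/(-6342381885/523) = -523/6342381885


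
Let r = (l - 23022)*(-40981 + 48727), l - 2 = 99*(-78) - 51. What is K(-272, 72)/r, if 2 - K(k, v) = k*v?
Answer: -1399/17037327 ≈ -8.2114e-5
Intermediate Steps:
l = -7771 (l = 2 + (99*(-78) - 51) = 2 + (-7722 - 51) = 2 - 7773 = -7771)
r = -238522578 (r = (-7771 - 23022)*(-40981 + 48727) = -30793*7746 = -238522578)
K(k, v) = 2 - k*v
K(-272, 72)/r = (2 - 1*(-272)*72)/(-238522578) = (2 + 19584)*(-1/238522578) = 19586*(-1/238522578) = -1399/17037327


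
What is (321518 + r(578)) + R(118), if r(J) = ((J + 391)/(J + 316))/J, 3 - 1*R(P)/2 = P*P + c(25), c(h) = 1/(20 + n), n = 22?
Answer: 62486020139/212772 ≈ 2.9368e+5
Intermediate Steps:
c(h) = 1/42 (c(h) = 1/(20 + 22) = 1/42)
R(P) = 125/21 - 2*P**2 (R(P) = 6 - 2*(P*P + 1/42) = 6 - 2*(P**2 + 1/42) = 6 - 2*(1/42 + P**2) = 6 + (-1/21 - 2*P**2) = 125/21 - 2*P**2)
r(J) = (391 + J)/(J*(316 + J)) (r(J) = ((391 + J)/(316 + J))/J = (391 + J)/(J*(316 + J)))
(321518 + r(578)) + R(118) = (321518 + (391 + 578)/(578*(316 + 578))) + (125/21 - 2*118**2) = (321518 + (1/578)*969/894) + (125/21 - 2*13924) = (321518 + (1/578)*(1/894)*969) + (125/21 - 27848) = (321518 + 19/10132) - 584683/21 = 3257620395/10132 - 584683/21 = 62486020139/212772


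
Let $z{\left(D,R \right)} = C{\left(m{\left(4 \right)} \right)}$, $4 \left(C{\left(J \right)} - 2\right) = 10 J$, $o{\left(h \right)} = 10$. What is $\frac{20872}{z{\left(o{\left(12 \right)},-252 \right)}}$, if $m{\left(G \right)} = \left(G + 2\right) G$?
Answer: $\frac{10436}{31} \approx 336.65$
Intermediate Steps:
$m{\left(G \right)} = G \left(2 + G\right)$ ($m{\left(G \right)} = \left(2 + G\right) G = G \left(2 + G\right)$)
$C{\left(J \right)} = 2 + \frac{5 J}{2}$ ($C{\left(J \right)} = 2 + \frac{10 J}{4} = 2 + \frac{5 J}{2}$)
$z{\left(D,R \right)} = 62$ ($z{\left(D,R \right)} = 2 + \frac{5 \cdot 4 \left(2 + 4\right)}{2} = 2 + \frac{5 \cdot 4 \cdot 6}{2} = 2 + \frac{5}{2} \cdot 24 = 2 + 60 = 62$)
$\frac{20872}{z{\left(o{\left(12 \right)},-252 \right)}} = \frac{20872}{62} = 20872 \cdot \frac{1}{62} = \frac{10436}{31}$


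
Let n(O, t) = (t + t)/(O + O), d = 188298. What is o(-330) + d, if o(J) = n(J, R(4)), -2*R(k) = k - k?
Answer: 188298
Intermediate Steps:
R(k) = 0 (R(k) = -(k - k)/2 = -1/2*0 = 0)
n(O, t) = t/O (n(O, t) = (2*t)/((2*O)) = (2*t)*(1/(2*O)) = t/O)
o(J) = 0 (o(J) = 0/J = 0)
o(-330) + d = 0 + 188298 = 188298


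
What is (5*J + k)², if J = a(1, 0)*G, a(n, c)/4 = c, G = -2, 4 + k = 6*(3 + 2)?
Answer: 676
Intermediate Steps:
k = 26 (k = -4 + 6*(3 + 2) = -4 + 6*5 = -4 + 30 = 26)
a(n, c) = 4*c
J = 0 (J = (4*0)*(-2) = 0*(-2) = 0)
(5*J + k)² = (5*0 + 26)² = (0 + 26)² = 26² = 676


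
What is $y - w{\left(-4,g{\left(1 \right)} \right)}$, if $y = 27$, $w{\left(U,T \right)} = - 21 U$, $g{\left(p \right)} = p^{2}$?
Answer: $-57$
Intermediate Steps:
$y - w{\left(-4,g{\left(1 \right)} \right)} = 27 - \left(-21\right) \left(-4\right) = 27 - 84 = -57$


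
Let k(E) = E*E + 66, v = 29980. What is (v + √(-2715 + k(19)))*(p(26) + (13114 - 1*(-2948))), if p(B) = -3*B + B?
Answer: 479979800 + 64040*I*√143 ≈ 4.7998e+8 + 7.6581e+5*I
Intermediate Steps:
k(E) = 66 + E² (k(E) = E² + 66 = 66 + E²)
p(B) = -2*B
(v + √(-2715 + k(19)))*(p(26) + (13114 - 1*(-2948))) = (29980 + √(-2715 + (66 + 19²)))*(-2*26 + (13114 - 1*(-2948))) = (29980 + √(-2715 + (66 + 361)))*(-52 + (13114 + 2948)) = (29980 + √(-2715 + 427))*(-52 + 16062) = (29980 + √(-2288))*16010 = (29980 + 4*I*√143)*16010 = 479979800 + 64040*I*√143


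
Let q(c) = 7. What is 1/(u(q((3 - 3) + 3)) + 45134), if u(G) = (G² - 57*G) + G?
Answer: 1/44791 ≈ 2.2326e-5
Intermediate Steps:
u(G) = G² - 56*G
1/(u(q((3 - 3) + 3)) + 45134) = 1/(7*(-56 + 7) + 45134) = 1/(7*(-49) + 45134) = 1/(-343 + 45134) = 1/44791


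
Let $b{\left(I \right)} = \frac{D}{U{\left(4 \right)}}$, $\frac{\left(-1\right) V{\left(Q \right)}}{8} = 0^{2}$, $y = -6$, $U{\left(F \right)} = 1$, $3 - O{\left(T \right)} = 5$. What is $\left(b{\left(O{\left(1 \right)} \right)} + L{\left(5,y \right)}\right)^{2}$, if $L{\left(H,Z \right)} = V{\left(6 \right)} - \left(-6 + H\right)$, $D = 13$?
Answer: $196$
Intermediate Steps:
$O{\left(T \right)} = -2$ ($O{\left(T \right)} = 3 - 5 = -2$)
$V{\left(Q \right)} = 0$ ($V{\left(Q \right)} = - 8 \cdot 0^{2} = \left(-8\right) 0 = 0$)
$L{\left(H,Z \right)} = 6 - H$ ($L{\left(H,Z \right)} = 0 - \left(-6 + H\right) = 6 - H$)
$b{\left(I \right)} = 13$ ($b{\left(I \right)} = \frac{13}{1} = 13 \cdot 1 = 13$)
$\left(b{\left(O{\left(1 \right)} \right)} + L{\left(5,y \right)}\right)^{2} = \left(13 + \left(6 - 5\right)\right)^{2} = \left(13 + 1\right)^{2} = 14^{2} = 196$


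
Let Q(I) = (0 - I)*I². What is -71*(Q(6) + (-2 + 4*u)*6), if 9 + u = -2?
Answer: 34932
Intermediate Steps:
u = -11 (u = -9 - 2 = -11)
Q(I) = -I³ (Q(I) = (-I)*I² = -I³)
-71*(Q(6) + (-2 + 4*u)*6) = -71*(-1*6³ + (-2 + 4*(-11))*6) = -71*(-1*216 + (-2 - 44)*6) = -71*(-216 - 46*6) = -71*(-216 - 276) = -71*(-492) = 34932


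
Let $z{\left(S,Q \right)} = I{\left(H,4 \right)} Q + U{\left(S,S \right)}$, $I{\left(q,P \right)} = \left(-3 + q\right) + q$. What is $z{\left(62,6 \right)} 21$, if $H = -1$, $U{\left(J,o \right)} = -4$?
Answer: $-714$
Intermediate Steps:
$I{\left(q,P \right)} = -3 + 2 q$
$z{\left(S,Q \right)} = -4 - 5 Q$ ($z{\left(S,Q \right)} = \left(-3 + 2 \left(-1\right)\right) Q - 4 = \left(-3 - 2\right) Q - 4 = - 5 Q - 4 = -4 - 5 Q$)
$z{\left(62,6 \right)} 21 = \left(-4 - 30\right) 21 = \left(-34\right) 21 = -714$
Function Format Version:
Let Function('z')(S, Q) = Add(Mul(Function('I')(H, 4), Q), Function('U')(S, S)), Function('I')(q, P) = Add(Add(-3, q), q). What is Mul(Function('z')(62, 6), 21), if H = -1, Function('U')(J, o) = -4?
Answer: -714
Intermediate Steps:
Function('I')(q, P) = Add(-3, Mul(2, q))
Function('z')(S, Q) = Add(-4, Mul(-5, Q)) (Function('z')(S, Q) = Add(Mul(Add(-3, Mul(2, -1)), Q), -4) = Add(Mul(Add(-3, -2), Q), -4) = Add(Mul(-5, Q), -4) = Add(-4, Mul(-5, Q)))
Mul(Function('z')(62, 6), 21) = Mul(Add(-4, Mul(-5, 6)), 21) = Mul(Add(-4, -30), 21) = Mul(-34, 21) = -714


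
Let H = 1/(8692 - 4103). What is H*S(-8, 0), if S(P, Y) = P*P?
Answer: 64/4589 ≈ 0.013946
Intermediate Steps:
S(P, Y) = P**2
H = 1/4589 ≈ 0.00021791
H*S(-8, 0) = (1/4589)*(-8)**2 = (1/4589)*64 = 64/4589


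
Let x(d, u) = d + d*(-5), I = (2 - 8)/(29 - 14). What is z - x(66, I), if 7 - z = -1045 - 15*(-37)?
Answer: 761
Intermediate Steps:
I = -⅖ (I = -6/15 = -6*1/15 = -⅖ ≈ -0.40000)
z = 497 (z = 7 - (-1045 - 15*(-37)) = 7 - (-1045 + 555) = 7 - 1*(-490) = 7 + 490 = 497)
x(d, u) = -4*d (x(d, u) = d - 5*d = -4*d)
z - x(66, I) = 497 - (-4)*66 = 497 - 1*(-264) = 497 + 264 = 761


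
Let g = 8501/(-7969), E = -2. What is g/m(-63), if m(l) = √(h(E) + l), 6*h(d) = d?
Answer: 8501*I*√570/1514110 ≈ 0.13404*I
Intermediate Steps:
g = -8501/7969 (g = 8501*(-1/7969) = -8501/7969 ≈ -1.0668)
h(d) = d/6
m(l) = √(-⅓ + l) (m(l) = √((⅙)*(-2) + l) = √(-⅓ + l))
g/m(-63) = -8501*3/√(-3 + 9*(-63))/7969 = -8501*3/√(-3 - 567)/7969 = -8501*(-I*√570/190)/7969 = -(-8501)*I*√570/1514110 = 8501*I*√570/1514110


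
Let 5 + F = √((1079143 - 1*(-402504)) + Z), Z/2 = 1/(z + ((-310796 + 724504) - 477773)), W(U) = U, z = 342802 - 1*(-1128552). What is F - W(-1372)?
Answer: 1367 + 3*√326038452127846185/1407289 ≈ 2584.2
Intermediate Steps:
z = 1471354 (z = 342802 + 1128552 = 1471354)
Z = 2/1407289 (Z = 2/(1471354 + ((-310796 + 724504) - 477773)) = 2/(1471354 + (413708 - 477773)) = 2/(1471354 - 64065) = 2/1407289 ≈ 1.4212e-6)
F = -5 + 3*√326038452127846185/1407289 (F = -5 + √((1079143 - 1*(-402504)) + 2/1407289) = -5 + √((1079143 + 402504) + 2/1407289) = -5 + √(1481647 + 2/1407289) = -5 + √(2085105524985/1407289) = -5 + 3*√326038452127846185/1407289 ≈ 1212.2)
F - W(-1372) = (-5 + 3*√326038452127846185/1407289) - 1*(-1372) = (-5 + 3*√326038452127846185/1407289) + 1372 = 1367 + 3*√326038452127846185/1407289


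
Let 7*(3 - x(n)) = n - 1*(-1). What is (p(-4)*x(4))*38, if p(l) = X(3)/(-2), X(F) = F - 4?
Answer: 304/7 ≈ 43.429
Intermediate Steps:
x(n) = 20/7 - n/7 (x(n) = 3 - (n - 1*(-1))/7 = 3 - (n + 1)/7 = 3 - (1 + n)/7 = 3 + (-1/7 - n/7) = 20/7 - n/7)
X(F) = -4 + F
p(l) = 1/2 (p(l) = (-4 + 3)/(-2) = -1*(-1/2) = 1/2)
(p(-4)*x(4))*38 = ((20/7 - 1/7*4)/2)*38 = ((20/7 - 4/7)/2)*38 = ((1/2)*(16/7))*38 = (8/7)*38 = 304/7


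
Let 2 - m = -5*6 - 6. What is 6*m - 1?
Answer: 227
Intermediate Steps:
m = 38 (m = 2 - (-5*6 - 6) = 2 - (-30 - 6) = 2 - 1*(-36) = 2 + 36 = 38)
6*m - 1 = 6*38 - 1 = 228 - 1 = 227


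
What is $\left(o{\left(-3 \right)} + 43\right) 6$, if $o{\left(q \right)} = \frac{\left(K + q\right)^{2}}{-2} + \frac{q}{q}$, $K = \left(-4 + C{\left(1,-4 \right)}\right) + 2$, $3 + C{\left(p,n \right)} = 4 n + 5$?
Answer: $-819$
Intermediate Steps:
$C{\left(p,n \right)} = 2 + 4 n$ ($C{\left(p,n \right)} = -3 + \left(4 n + 5\right) = -3 + \left(5 + 4 n\right) = 2 + 4 n$)
$K = -16$ ($K = \left(-4 + \left(2 + 4 \left(-4\right)\right)\right) + 2 = \left(-4 + \left(2 - 16\right)\right) + 2 = \left(-4 - 14\right) + 2 = -18 + 2 = -16$)
$o{\left(q \right)} = 1 - \frac{\left(-16 + q\right)^{2}}{2}$ ($o{\left(q \right)} = \frac{\left(-16 + q\right)^{2}}{-2} + \frac{q}{q} = \left(-16 + q\right)^{2} \left(- \frac{1}{2}\right) + 1 = - \frac{\left(-16 + q\right)^{2}}{2} + 1 = 1 - \frac{\left(-16 + q\right)^{2}}{2}$)
$\left(o{\left(-3 \right)} + 43\right) 6 = \left(\left(1 - \frac{\left(-16 - 3\right)^{2}}{2}\right) + 43\right) 6 = \left(\left(1 - \frac{\left(-19\right)^{2}}{2}\right) + 43\right) 6 = \left(\left(1 - \frac{361}{2}\right) + 43\right) 6 = \left(- \frac{359}{2} + 43\right) 6 = \left(- \frac{273}{2}\right) 6 = -819$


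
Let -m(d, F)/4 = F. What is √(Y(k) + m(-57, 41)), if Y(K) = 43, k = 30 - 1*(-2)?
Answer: 11*I ≈ 11.0*I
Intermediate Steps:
k = 32 (k = 30 + 2 = 32)
m(d, F) = -4*F
√(Y(k) + m(-57, 41)) = √(43 - 4*41) = √(43 - 164) = √(-121) = 11*I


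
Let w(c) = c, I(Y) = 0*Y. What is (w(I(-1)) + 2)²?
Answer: 4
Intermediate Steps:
I(Y) = 0
(w(I(-1)) + 2)² = (0 + 2)² = 2² = 4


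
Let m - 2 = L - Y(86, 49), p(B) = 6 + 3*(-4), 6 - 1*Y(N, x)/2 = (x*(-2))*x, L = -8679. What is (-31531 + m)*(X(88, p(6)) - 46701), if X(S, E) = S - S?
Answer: 2326830624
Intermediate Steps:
Y(N, x) = 12 + 4*x**2 (Y(N, x) = 12 - 2*x*(-2)*x = 12 - 2*(-2*x)*x = 12 - (-4)*x**2 = 12 + 4*x**2)
p(B) = -6 (p(B) = 6 - 12 = -6)
m = -18293 (m = 2 + (-8679 - (12 + 4*49**2)) = 2 + (-8679 - (12 + 4*2401)) = 2 + (-8679 - (12 + 9604)) = 2 + (-8679 - 1*9616) = 2 + (-8679 - 9616) = 2 - 18295 = -18293)
X(S, E) = 0
(-31531 + m)*(X(88, p(6)) - 46701) = (-31531 - 18293)*(0 - 46701) = -49824*(-46701) = 2326830624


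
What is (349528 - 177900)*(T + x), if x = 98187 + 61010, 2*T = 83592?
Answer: 34496026604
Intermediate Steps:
T = 41796 (T = (1/2)*83592 = 41796)
x = 159197
(349528 - 177900)*(T + x) = (349528 - 177900)*(41796 + 159197) = 171628*200993 = 34496026604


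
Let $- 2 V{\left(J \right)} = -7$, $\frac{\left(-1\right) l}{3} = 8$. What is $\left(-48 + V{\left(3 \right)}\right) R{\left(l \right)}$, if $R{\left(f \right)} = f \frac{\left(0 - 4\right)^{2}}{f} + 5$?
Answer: $- \frac{1869}{2} \approx -934.5$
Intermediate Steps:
$l = -24$ ($l = \left(-3\right) 8 = -24$)
$V{\left(J \right)} = \frac{7}{2}$ ($V{\left(J \right)} = \left(- \frac{1}{2}\right) \left(-7\right) = \frac{7}{2}$)
$R{\left(f \right)} = 21$ ($R{\left(f \right)} = f \frac{\left(-4\right)^{2}}{f} + 5 = f \frac{16}{f} + 5 = 16 + 5 = 21$)
$\left(-48 + V{\left(3 \right)}\right) R{\left(l \right)} = \left(-48 + \frac{7}{2}\right) 21 = \left(- \frac{89}{2}\right) 21 = - \frac{1869}{2}$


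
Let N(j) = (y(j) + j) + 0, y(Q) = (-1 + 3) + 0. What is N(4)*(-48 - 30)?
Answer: -468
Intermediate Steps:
y(Q) = 2 (y(Q) = 2 + 0 = 2)
N(j) = 2 + j (N(j) = (2 + j) + 0 = 2 + j)
N(4)*(-48 - 30) = (2 + 4)*(-48 - 30) = 6*(-78) = -468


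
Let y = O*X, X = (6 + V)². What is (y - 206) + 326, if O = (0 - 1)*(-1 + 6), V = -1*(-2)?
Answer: -200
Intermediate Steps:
V = 2
O = -5 (O = -1*5 = -5)
X = 64 (X = (6 + 2)² = 8² = 64)
y = -320 (y = -5*64 = -320)
(y - 206) + 326 = (-320 - 206) + 326 = -526 + 326 = -200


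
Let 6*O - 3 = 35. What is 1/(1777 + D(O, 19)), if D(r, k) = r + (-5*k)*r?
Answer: 3/3545 ≈ 0.00084626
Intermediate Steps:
O = 19/3 (O = 1/2 + (1/6)*35 = 1/2 + 35/6 = 19/3 ≈ 6.3333)
D(r, k) = r - 5*k*r
1/(1777 + D(O, 19)) = 1/(1777 + 19*(1 - 5*19)/3) = 1/(1777 + 19*(1 - 95)/3) = 1/(1777 + (19/3)*(-94)) = 1/(1777 - 1786/3) = 1/(3545/3) = 3/3545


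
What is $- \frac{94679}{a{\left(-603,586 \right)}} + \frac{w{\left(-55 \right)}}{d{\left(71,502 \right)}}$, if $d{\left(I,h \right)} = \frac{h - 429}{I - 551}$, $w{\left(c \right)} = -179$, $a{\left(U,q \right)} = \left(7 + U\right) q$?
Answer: $\frac{30014987087}{25495688} \approx 1177.3$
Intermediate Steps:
$a{\left(U,q \right)} = q \left(7 + U\right)$
$d{\left(I,h \right)} = \frac{-429 + h}{-551 + I}$
$- \frac{94679}{a{\left(-603,586 \right)}} + \frac{w{\left(-55 \right)}}{d{\left(71,502 \right)}} = - \frac{94679}{586 \left(7 - 603\right)} - \frac{179}{\frac{1}{-551 + 71} \left(-429 + 502\right)} = - \frac{94679}{586 \left(-596\right)} - \frac{179}{\frac{1}{-480} \cdot 73} = - \frac{94679}{-349256} - \frac{179}{\left(- \frac{1}{480}\right) 73} = \left(-94679\right) \left(- \frac{1}{349256}\right) - \frac{179}{- \frac{73}{480}} = \frac{94679}{349256} - - \frac{85920}{73} = \frac{94679}{349256} + \frac{85920}{73} = \frac{30014987087}{25495688}$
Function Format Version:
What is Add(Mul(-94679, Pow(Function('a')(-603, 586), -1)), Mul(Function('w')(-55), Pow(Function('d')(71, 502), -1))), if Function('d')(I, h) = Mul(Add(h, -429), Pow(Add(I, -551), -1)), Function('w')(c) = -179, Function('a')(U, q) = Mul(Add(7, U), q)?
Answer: Rational(30014987087, 25495688) ≈ 1177.3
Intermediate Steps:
Function('a')(U, q) = Mul(q, Add(7, U))
Function('d')(I, h) = Mul(Pow(Add(-551, I), -1), Add(-429, h)) (Function('d')(I, h) = Mul(Add(-429, h), Pow(Add(-551, I), -1)) = Mul(Pow(Add(-551, I), -1), Add(-429, h)))
Add(Mul(-94679, Pow(Function('a')(-603, 586), -1)), Mul(Function('w')(-55), Pow(Function('d')(71, 502), -1))) = Add(Mul(-94679, Pow(Mul(586, Add(7, -603)), -1)), Mul(-179, Pow(Mul(Pow(Add(-551, 71), -1), Add(-429, 502)), -1))) = Add(Mul(-94679, Pow(Mul(586, -596), -1)), Mul(-179, Pow(Mul(Pow(-480, -1), 73), -1))) = Add(Mul(-94679, Pow(-349256, -1)), Mul(-179, Pow(Mul(Rational(-1, 480), 73), -1))) = Add(Mul(-94679, Rational(-1, 349256)), Mul(-179, Pow(Rational(-73, 480), -1))) = Add(Rational(94679, 349256), Mul(-179, Rational(-480, 73))) = Add(Rational(94679, 349256), Rational(85920, 73)) = Rational(30014987087, 25495688)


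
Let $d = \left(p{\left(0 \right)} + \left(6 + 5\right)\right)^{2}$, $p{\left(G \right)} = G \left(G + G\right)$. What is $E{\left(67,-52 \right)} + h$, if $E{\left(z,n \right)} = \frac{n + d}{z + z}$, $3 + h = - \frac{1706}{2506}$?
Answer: $- \frac{531551}{167902} \approx -3.1658$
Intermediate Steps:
$p{\left(G \right)} = 2 G^{2}$ ($p{\left(G \right)} = G 2 G = 2 G^{2}$)
$h = - \frac{4612}{1253}$ ($h = -3 - \frac{1706}{2506} = -3 - \frac{853}{1253} = - \frac{4612}{1253} \approx -3.6808$)
$d = 121$ ($d = \left(2 \cdot 0^{2} + \left(6 + 5\right)\right)^{2} = \left(2 \cdot 0 + 11\right)^{2} = \left(0 + 11\right)^{2} = 11^{2} = 121$)
$E{\left(z,n \right)} = \frac{121 + n}{2 z}$ ($E{\left(z,n \right)} = \frac{n + 121}{z + z} = \frac{121 + n}{2 z}$)
$E{\left(67,-52 \right)} + h = \frac{121 - 52}{2 \cdot 67} - \frac{4612}{1253} = \frac{1}{2} \cdot \frac{1}{67} \cdot 69 - \frac{4612}{1253} = \frac{69}{134} - \frac{4612}{1253} = - \frac{531551}{167902}$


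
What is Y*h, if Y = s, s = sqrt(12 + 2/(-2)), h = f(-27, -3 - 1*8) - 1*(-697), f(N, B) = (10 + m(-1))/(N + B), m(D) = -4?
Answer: 13240*sqrt(11)/19 ≈ 2311.2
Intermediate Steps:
f(N, B) = 6/(B + N) (f(N, B) = (10 - 4)/(N + B) = 6/(B + N))
h = 13240/19 (h = 6/((-3 - 1*8) - 27) - 1*(-697) = 6/((-3 - 8) - 27) + 697 = 6/(-11 - 27) + 697 = 6/(-38) + 697 = 6*(-1/38) + 697 = -3/19 + 697 = 13240/19 ≈ 696.84)
s = sqrt(11) (s = sqrt(12 + 2*(-1/2)) = sqrt(12 - 1) = sqrt(11) ≈ 3.3166)
Y = sqrt(11) ≈ 3.3166
Y*h = sqrt(11)*(13240/19) = 13240*sqrt(11)/19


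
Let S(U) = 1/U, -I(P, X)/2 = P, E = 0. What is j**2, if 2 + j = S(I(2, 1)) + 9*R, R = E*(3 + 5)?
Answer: 81/16 ≈ 5.0625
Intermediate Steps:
I(P, X) = -2*P
R = 0 (R = 0*(3 + 5) = 0*8 = 0)
j = -9/4 (j = -2 + (1/(-2*2) + 9*0) = -2 + (1/(-4) + 0) = -2 + (-1/4 + 0) = -2 - 1/4 = -9/4 ≈ -2.2500)
j**2 = (-9/4)**2 = 81/16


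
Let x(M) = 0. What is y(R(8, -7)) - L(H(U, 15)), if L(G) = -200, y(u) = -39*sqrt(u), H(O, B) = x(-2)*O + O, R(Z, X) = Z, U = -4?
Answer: 200 - 78*sqrt(2) ≈ 89.691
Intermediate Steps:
H(O, B) = O (H(O, B) = 0*O + O = 0 + O = O)
y(R(8, -7)) - L(H(U, 15)) = -78*sqrt(2) - 1*(-200) = -78*sqrt(2) + 200 = 200 - 78*sqrt(2)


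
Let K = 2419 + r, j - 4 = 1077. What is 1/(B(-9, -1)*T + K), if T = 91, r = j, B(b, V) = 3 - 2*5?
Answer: 1/2863 ≈ 0.00034928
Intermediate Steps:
B(b, V) = -7 (B(b, V) = 3 - 10 = -7)
j = 1081 (j = 4 + 1077 = 1081)
r = 1081
K = 3500 (K = 2419 + 1081 = 3500)
1/(B(-9, -1)*T + K) = 1/(-7*91 + 3500) = 1/(-637 + 3500) = 1/2863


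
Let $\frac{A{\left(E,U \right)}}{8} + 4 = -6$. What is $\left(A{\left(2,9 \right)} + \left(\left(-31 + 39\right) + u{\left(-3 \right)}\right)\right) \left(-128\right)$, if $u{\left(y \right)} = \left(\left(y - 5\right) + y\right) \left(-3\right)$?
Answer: $4992$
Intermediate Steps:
$A{\left(E,U \right)} = -80$ ($A{\left(E,U \right)} = -32 + 8 \left(-6\right) = -32 - 48 = -80$)
$u{\left(y \right)} = 15 - 6 y$ ($u{\left(y \right)} = \left(\left(-5 + y\right) + y\right) \left(-3\right) = \left(-5 + 2 y\right) \left(-3\right) = 15 - 6 y$)
$\left(A{\left(2,9 \right)} + \left(\left(-31 + 39\right) + u{\left(-3 \right)}\right)\right) \left(-128\right) = \left(-80 + \left(\left(-31 + 39\right) + \left(15 - -18\right)\right)\right) \left(-128\right) = \left(-80 + \left(8 + \left(15 + 18\right)\right)\right) \left(-128\right) = \left(-80 + \left(8 + 33\right)\right) \left(-128\right) = \left(-80 + 41\right) \left(-128\right) = \left(-39\right) \left(-128\right) = 4992$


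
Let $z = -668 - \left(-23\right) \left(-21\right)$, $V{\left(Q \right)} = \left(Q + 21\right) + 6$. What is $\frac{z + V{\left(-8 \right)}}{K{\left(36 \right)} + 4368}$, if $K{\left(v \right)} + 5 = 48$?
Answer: $- \frac{1132}{4411} \approx -0.25663$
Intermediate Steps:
$K{\left(v \right)} = 43$ ($K{\left(v \right)} = -5 + 48 = 43$)
$V{\left(Q \right)} = 27 + Q$ ($V{\left(Q \right)} = \left(21 + Q\right) + 6 = 27 + Q$)
$z = -1151$ ($z = -668 - 483 = -1151$)
$\frac{z + V{\left(-8 \right)}}{K{\left(36 \right)} + 4368} = \frac{-1151 + \left(27 - 8\right)}{43 + 4368} = \frac{-1151 + 19}{4411} = \left(-1132\right) \frac{1}{4411} = - \frac{1132}{4411}$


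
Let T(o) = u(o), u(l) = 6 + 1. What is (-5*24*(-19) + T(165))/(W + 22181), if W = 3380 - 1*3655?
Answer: 2287/21906 ≈ 0.10440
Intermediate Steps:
W = -275 (W = 3380 - 3655 = -275)
u(l) = 7
T(o) = 7
(-5*24*(-19) + T(165))/(W + 22181) = (-5*24*(-19) + 7)/(-275 + 22181) = (-120*(-19) + 7)/21906 = (2280 + 7)*(1/21906) = 2287*(1/21906) = 2287/21906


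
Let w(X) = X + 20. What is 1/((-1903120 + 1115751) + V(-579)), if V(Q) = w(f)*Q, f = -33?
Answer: -1/779842 ≈ -1.2823e-6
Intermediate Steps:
w(X) = 20 + X
V(Q) = -13*Q (V(Q) = (20 - 33)*Q = -13*Q)
1/((-1903120 + 1115751) + V(-579)) = 1/((-1903120 + 1115751) - 13*(-579)) = 1/(-787369 + 7527) = 1/(-779842) = -1/779842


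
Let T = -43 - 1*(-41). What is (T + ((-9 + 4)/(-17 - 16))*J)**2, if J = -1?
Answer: 5041/1089 ≈ 4.6290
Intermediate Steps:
T = -2 (T = -43 + 41 = -2)
(T + ((-9 + 4)/(-17 - 16))*J)**2 = (-2 + ((-9 + 4)/(-17 - 16))*(-1))**2 = (-2 - 5/(-33)*(-1))**2 = (-2 - 5*(-1/33)*(-1))**2 = (-2 + (5/33)*(-1))**2 = (-2 - 5/33)**2 = (-71/33)**2 = 5041/1089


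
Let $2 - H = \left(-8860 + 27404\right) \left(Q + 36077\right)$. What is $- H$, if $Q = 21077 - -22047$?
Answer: $1468703342$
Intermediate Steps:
$Q = 43124$ ($Q = 21077 + 22047 = 43124$)
$H = -1468703342$ ($H = 2 - \left(-8860 + 27404\right) \left(43124 + 36077\right) = 2 - 18544 \cdot 79201 = 2 - 1468703344 = -1468703342$)
$- H = \left(-1\right) \left(-1468703342\right) = 1468703342$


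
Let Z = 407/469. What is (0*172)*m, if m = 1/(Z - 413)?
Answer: 0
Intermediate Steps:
Z = 407/469 (Z = 407*(1/469) = 407/469 ≈ 0.86780)
m = -469/193290 (m = 1/(407/469 - 413) = 1/(-193290/469) = -469/193290 ≈ -0.0024264)
(0*172)*m = (0*172)*(-469/193290) = 0*(-469/193290) = 0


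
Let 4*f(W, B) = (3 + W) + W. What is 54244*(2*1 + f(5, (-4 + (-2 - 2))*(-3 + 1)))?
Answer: 284781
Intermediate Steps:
f(W, B) = ¾ + W/2 (f(W, B) = ((3 + W) + W)/4 = (3 + 2*W)/4 = ¾ + W/2)
54244*(2*1 + f(5, (-4 + (-2 - 2))*(-3 + 1))) = 54244*(2*1 + (¾ + (½)*5)) = 54244*(2 + (¾ + 5/2)) = 54244*(2 + 13/4) = 54244*(21/4) = 284781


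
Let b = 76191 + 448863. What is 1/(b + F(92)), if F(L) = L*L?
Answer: 1/533518 ≈ 1.8744e-6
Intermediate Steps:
F(L) = L²
b = 525054
1/(b + F(92)) = 1/(525054 + 92²) = 1/(525054 + 8464) = 1/533518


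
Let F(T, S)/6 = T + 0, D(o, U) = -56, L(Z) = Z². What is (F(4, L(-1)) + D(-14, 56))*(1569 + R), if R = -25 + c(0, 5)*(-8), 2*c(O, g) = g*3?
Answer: -47488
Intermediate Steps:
c(O, g) = 3*g/2 (c(O, g) = (g*3)/2 = (3*g)/2 = 3*g/2)
F(T, S) = 6*T (F(T, S) = 6*(T + 0) = 6*T)
R = -85 (R = -25 + ((3/2)*5)*(-8) = -25 + (15/2)*(-8) = -25 - 60 = -85)
(F(4, L(-1)) + D(-14, 56))*(1569 + R) = (6*4 - 56)*(1569 - 85) = (24 - 56)*1484 = -32*1484 = -47488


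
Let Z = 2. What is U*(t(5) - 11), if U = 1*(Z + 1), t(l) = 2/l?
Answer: -159/5 ≈ -31.800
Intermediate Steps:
U = 3 (U = 1*(2 + 1) = 1*3 = 3)
U*(t(5) - 11) = 3*(2/5 - 11) = 3*(2*(⅕) - 11) = 3*(⅖ - 11) = 3*(-53/5) = -159/5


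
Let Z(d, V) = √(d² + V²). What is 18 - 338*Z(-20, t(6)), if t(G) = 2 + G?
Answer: 18 - 1352*√29 ≈ -7262.7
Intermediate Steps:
Z(d, V) = √(V² + d²)
18 - 338*Z(-20, t(6)) = 18 - 338*√((2 + 6)² + (-20)²) = 18 - 338*√(8² + 400) = 18 - 338*√(64 + 400) = 18 - 1352*√29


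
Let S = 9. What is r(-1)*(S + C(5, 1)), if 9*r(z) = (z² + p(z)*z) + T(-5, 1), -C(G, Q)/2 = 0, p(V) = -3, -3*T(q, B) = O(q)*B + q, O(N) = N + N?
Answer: 9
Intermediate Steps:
O(N) = 2*N
T(q, B) = -q/3 - 2*B*q/3 (T(q, B) = -((2*q)*B + q)/3 = -(2*B*q + q)/3 = -(q + 2*B*q)/3 = -q/3 - 2*B*q/3)
C(G, Q) = 0 (C(G, Q) = -2*0 = 0)
r(z) = 5/9 - z/3 + z²/9 (r(z) = ((z² - 3*z) + (⅓)*(-5)*(-1 - 2*1))/9 = ((z² - 3*z) + (⅓)*(-5)*(-1 - 2))/9 = ((z² - 3*z) + (⅓)*(-5)*(-3))/9 = ((z² - 3*z) + 5)/9 = (5 + z² - 3*z)/9 = 5/9 - z/3 + z²/9)
r(-1)*(S + C(5, 1)) = (5/9 - ⅓*(-1) + (⅑)*(-1)²)*(9 + 0) = (5/9 + ⅓ + (⅑)*1)*9 = (5/9 + ⅓ + ⅑)*9 = 1*9 = 9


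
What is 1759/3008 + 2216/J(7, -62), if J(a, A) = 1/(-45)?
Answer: -299956001/3008 ≈ -99719.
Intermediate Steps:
J(a, A) = -1/45
1759/3008 + 2216/J(7, -62) = 1759/3008 + 2216/(-1/45) = 1759*(1/3008) + 2216*(-45) = 1759/3008 - 99720 = -299956001/3008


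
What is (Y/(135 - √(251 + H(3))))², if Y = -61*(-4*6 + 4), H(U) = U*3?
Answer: 1488400/(135 - 2*√65)² ≈ 105.33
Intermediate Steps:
H(U) = 3*U
Y = 1220 (Y = -61*(-24 + 4) = -61*(-20) = 1220)
(Y/(135 - √(251 + H(3))))² = (1220/(135 - √(251 + 3*3)))² = (1220/(135 - √(251 + 9)))² = (1220/(135 - √260))² = (1220/(135 - 2*√65))² = 1488400/(135 - 2*√65)²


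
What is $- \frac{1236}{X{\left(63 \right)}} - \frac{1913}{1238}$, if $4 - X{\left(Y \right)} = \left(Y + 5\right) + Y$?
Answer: $\frac{1287217}{157226} \approx 8.187$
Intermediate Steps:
$X{\left(Y \right)} = -1 - 2 Y$ ($X{\left(Y \right)} = 4 - \left(\left(Y + 5\right) + Y\right) = 4 - \left(\left(5 + Y\right) + Y\right) = 4 - \left(5 + 2 Y\right) = -1 - 2 Y$)
$- \frac{1236}{X{\left(63 \right)}} - \frac{1913}{1238} = - \frac{1236}{-1 - 126} - \frac{1913}{1238} = - \frac{1236}{-127} - \frac{1913}{1238} = \left(-1236\right) \left(- \frac{1}{127}\right) - \frac{1913}{1238} = \frac{1236}{127} - \frac{1913}{1238} = \frac{1287217}{157226}$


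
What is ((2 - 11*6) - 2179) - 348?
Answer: -2591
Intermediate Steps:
((2 - 11*6) - 2179) - 348 = ((2 - 66) - 2179) - 348 = (-64 - 2179) - 348 = -2243 - 348 = -2591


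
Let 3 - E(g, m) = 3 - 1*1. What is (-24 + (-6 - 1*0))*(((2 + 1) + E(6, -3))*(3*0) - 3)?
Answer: 90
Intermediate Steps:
E(g, m) = 1 (E(g, m) = 3 - (3 - 1*1) = 3 - (3 - 1) = 3 - 1*2 = 3 - 2 = 1)
(-24 + (-6 - 1*0))*(((2 + 1) + E(6, -3))*(3*0) - 3) = (-24 + (-6 - 1*0))*(((2 + 1) + 1)*(3*0) - 3) = (-24 + (-6 + 0))*((3 + 1)*0 - 3) = (-24 - 6)*(4*0 - 3) = -30*(0 - 3) = -30*(-3) = 90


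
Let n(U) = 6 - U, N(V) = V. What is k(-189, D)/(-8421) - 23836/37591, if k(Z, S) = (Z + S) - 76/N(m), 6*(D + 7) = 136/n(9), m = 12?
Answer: -1735497205/2848984299 ≈ -0.60916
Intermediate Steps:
D = -131/9 (D = -7 + (136/(6 - 1*9))/6 = -7 + (136/(6 - 9))/6 = -7 + (136/(-3))/6 = -7 + (136*(-⅓))/6 = -7 + (⅙)*(-136/3) = -7 - 68/9 = -131/9 ≈ -14.556)
k(Z, S) = -19/3 + S + Z (k(Z, S) = (Z + S) - 76/12 = (S + Z) - 76*1/12 = (S + Z) - 19/3 = -19/3 + S + Z)
k(-189, D)/(-8421) - 23836/37591 = (-19/3 - 131/9 - 189)/(-8421) - 23836/37591 = -1889/9*(-1/8421) - 23836*1/37591 = 1889/75789 - 23836/37591 = -1735497205/2848984299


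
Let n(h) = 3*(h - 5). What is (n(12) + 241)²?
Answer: 68644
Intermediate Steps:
n(h) = -15 + 3*h (n(h) = 3*(-5 + h) = -15 + 3*h)
(n(12) + 241)² = ((-15 + 3*12) + 241)² = ((-15 + 36) + 241)² = (21 + 241)² = 262² = 68644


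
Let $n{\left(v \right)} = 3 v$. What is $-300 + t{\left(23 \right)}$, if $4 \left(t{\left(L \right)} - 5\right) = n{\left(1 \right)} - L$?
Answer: $-300$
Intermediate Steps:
$t{\left(L \right)} = \frac{23}{4} - \frac{L}{4}$ ($t{\left(L \right)} = 5 + \frac{3 \cdot 1 - L}{4} = 5 + \frac{3 - L}{4} = 5 - \left(- \frac{3}{4} + \frac{L}{4}\right) = \frac{23}{4} - \frac{L}{4}$)
$-300 + t{\left(23 \right)} = -300 + \left(\frac{23}{4} - \frac{23}{4}\right) = -300 + 0 = -300$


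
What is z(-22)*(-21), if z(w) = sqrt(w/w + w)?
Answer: -21*I*sqrt(21) ≈ -96.234*I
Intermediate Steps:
z(w) = sqrt(1 + w)
z(-22)*(-21) = sqrt(1 - 22)*(-21) = sqrt(-21)*(-21) = (I*sqrt(21))*(-21) = -21*I*sqrt(21)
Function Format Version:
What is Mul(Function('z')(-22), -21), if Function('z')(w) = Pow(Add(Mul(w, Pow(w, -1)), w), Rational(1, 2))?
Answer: Mul(-21, I, Pow(21, Rational(1, 2))) ≈ Mul(-96.234, I)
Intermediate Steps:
Function('z')(w) = Pow(Add(1, w), Rational(1, 2))
Mul(Function('z')(-22), -21) = Mul(Pow(Add(1, -22), Rational(1, 2)), -21) = Mul(Pow(-21, Rational(1, 2)), -21) = Mul(Mul(I, Pow(21, Rational(1, 2))), -21) = Mul(-21, I, Pow(21, Rational(1, 2)))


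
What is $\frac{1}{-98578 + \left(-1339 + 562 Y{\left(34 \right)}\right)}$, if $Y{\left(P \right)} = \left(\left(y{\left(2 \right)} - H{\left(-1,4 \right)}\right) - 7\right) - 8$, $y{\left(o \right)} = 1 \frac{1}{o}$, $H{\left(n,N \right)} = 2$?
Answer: $- \frac{1}{109190} \approx -9.1583 \cdot 10^{-6}$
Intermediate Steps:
$y{\left(o \right)} = \frac{1}{o}$
$Y{\left(P \right)} = - \frac{33}{2}$ ($Y{\left(P \right)} = \left(\left(\frac{1}{2} - 2\right) - 7\right) - 8 = \left(- \frac{3}{2} - 7\right) - 8 = - \frac{17}{2} - 8 = - \frac{33}{2}$)
$\frac{1}{-98578 + \left(-1339 + 562 Y{\left(34 \right)}\right)} = \frac{1}{-98578 + \left(-1339 + 562 \left(- \frac{33}{2}\right)\right)} = \frac{1}{-98578 - 10612} = \frac{1}{-109190} = - \frac{1}{109190}$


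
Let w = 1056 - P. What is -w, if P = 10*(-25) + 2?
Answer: -1304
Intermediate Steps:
P = -248 (P = -250 + 2 = -248)
w = 1304 (w = 1056 - 1*(-248) = 1056 + 248 = 1304)
-w = -1*1304 = -1304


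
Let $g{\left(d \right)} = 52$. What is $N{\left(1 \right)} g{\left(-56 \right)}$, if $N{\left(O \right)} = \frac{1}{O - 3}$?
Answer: $-26$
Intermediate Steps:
$N{\left(O \right)} = \frac{1}{-3 + O}$
$N{\left(1 \right)} g{\left(-56 \right)} = \frac{1}{-3 + 1} \cdot 52 = \frac{1}{-2} \cdot 52 = \left(- \frac{1}{2}\right) 52 = -26$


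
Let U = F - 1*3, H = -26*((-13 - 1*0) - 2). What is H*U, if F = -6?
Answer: -3510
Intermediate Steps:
H = 390 (H = -26*((-13 + 0) - 2) = -26*(-13 - 2) = -26*(-15) = 390)
U = -9 (U = -6 - 1*3 = -6 - 3 = -9)
H*U = 390*(-9) = -3510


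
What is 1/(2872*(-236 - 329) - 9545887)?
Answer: -1/11168567 ≈ -8.9537e-8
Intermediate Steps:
1/(2872*(-236 - 329) - 9545887) = 1/(2872*(-565) - 9545887) = 1/(-1622680 - 9545887) = 1/(-11168567) = -1/11168567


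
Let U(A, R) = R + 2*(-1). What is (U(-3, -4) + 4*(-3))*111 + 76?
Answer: -1922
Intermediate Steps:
U(A, R) = -2 + R (U(A, R) = R - 2 = -2 + R)
(U(-3, -4) + 4*(-3))*111 + 76 = ((-2 - 4) + 4*(-3))*111 + 76 = (-6 - 12)*111 + 76 = -18*111 + 76 = -1998 + 76 = -1922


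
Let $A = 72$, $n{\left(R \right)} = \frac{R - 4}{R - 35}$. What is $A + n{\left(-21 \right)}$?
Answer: $\frac{4057}{56} \approx 72.446$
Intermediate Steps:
$n{\left(R \right)} = \frac{-4 + R}{-35 + R}$
$A + n{\left(-21 \right)} = 72 + \frac{-4 - 21}{-35 - 21} = 72 + \frac{1}{-56} \left(-25\right) = 72 - - \frac{25}{56} = 72 + \frac{25}{56} = \frac{4057}{56}$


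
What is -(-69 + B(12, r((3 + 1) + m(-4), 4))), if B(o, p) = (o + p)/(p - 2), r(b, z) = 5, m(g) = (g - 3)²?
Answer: 190/3 ≈ 63.333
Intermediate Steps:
m(g) = (-3 + g)²
B(o, p) = (o + p)/(-2 + p)
-(-69 + B(12, r((3 + 1) + m(-4), 4))) = -(-69 + (12 + 5)/(-2 + 5)) = -(-69 + 17/3) = -1*(-190/3) = 190/3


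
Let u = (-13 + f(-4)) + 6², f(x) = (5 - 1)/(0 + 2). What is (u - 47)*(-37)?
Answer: 814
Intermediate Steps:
f(x) = 2 (f(x) = 4/2 = 4*(½) = 2)
u = 25 (u = (-13 + 2) + 6² = -11 + 36 = 25)
(u - 47)*(-37) = (25 - 47)*(-37) = -22*(-37) = 814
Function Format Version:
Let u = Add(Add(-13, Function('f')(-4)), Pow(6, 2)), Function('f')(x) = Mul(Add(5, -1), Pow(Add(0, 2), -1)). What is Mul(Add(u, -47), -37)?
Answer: 814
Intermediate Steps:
Function('f')(x) = 2 (Function('f')(x) = Mul(4, Pow(2, -1)) = Mul(4, Rational(1, 2)) = 2)
u = 25 (u = Add(Add(-13, 2), Pow(6, 2)) = Add(-11, 36) = 25)
Mul(Add(u, -47), -37) = Mul(Add(25, -47), -37) = Mul(-22, -37) = 814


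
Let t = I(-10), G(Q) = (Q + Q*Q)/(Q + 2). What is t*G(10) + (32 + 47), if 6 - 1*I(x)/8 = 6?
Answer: 79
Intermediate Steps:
I(x) = 0 (I(x) = 48 - 8*6 = 48 - 48 = 0)
G(Q) = (Q + Q**2)/(2 + Q)
t = 0
t*G(10) + (32 + 47) = 0*(10*(1 + 10)/(2 + 10)) + (32 + 47) = 0*(10*11/12) + 79 = 0*(10*(1/12)*11) + 79 = 0*(55/6) + 79 = 0 + 79 = 79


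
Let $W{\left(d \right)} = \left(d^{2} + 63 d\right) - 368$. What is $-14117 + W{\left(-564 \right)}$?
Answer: $268079$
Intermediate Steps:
$W{\left(d \right)} = -368 + d^{2} + 63 d$
$-14117 + W{\left(-564 \right)} = -14117 + \left(-368 + \left(-564\right)^{2} + 63 \left(-564\right)\right) = -14117 - -282196 = -14117 + 282196 = 268079$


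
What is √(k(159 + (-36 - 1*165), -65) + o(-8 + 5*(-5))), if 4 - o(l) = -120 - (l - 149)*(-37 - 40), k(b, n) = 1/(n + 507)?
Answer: 3*√306895186/442 ≈ 118.90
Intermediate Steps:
k(b, n) = 1/(507 + n)
o(l) = 11597 - 77*l (o(l) = 4 - (-120 - (l - 149)*(-37 - 40)) = 4 - (-120 - (-149 + l)*(-77)) = 4 - (-120 - (11473 - 77*l)) = 4 - (-120 + (-11473 + 77*l)) = 4 - (-11593 + 77*l) = 4 + (11593 - 77*l) = 11597 - 77*l)
√(k(159 + (-36 - 1*165), -65) + o(-8 + 5*(-5))) = √(1/(507 - 65) + (11597 - 77*(-8 + 5*(-5)))) = √(1/442 + (11597 - 77*(-8 - 25))) = √(1/442 + (11597 - 77*(-33))) = √(1/442 + (11597 + 2541)) = √(1/442 + 14138) = √(6248997/442) = 3*√306895186/442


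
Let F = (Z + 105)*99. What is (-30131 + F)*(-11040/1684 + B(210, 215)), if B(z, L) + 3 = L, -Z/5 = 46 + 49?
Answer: -5774292412/421 ≈ -1.3716e+7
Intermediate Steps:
Z = -475 (Z = -5*(46 + 49) = -5*95 = -475)
B(z, L) = -3 + L
F = -36630 (F = (-475 + 105)*99 = -370*99 = -36630)
(-30131 + F)*(-11040/1684 + B(210, 215)) = (-30131 - 36630)*(-11040/1684 + (-3 + 215)) = -66761*(-11040*1/1684 + 212) = -66761*(-2760/421 + 212) = -66761*86492/421 = -5774292412/421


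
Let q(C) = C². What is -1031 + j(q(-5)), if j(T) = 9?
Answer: -1022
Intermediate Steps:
-1031 + j(q(-5)) = -1031 + 9 = -1022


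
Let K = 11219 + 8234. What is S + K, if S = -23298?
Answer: -3845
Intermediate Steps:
K = 19453
S + K = -23298 + 19453 = -3845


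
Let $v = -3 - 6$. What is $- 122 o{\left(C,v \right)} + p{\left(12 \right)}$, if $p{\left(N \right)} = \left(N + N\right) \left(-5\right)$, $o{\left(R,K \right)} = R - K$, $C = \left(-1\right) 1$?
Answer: $-1096$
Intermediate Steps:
$C = -1$
$v = -9$
$p{\left(N \right)} = - 10 N$ ($p{\left(N \right)} = 2 N \left(-5\right) = - 10 N$)
$- 122 o{\left(C,v \right)} + p{\left(12 \right)} = - 122 \left(-1 - -9\right) - 120 = - 122 \left(-1 + 9\right) - 120 = \left(-122\right) 8 - 120 = -976 - 120 = -1096$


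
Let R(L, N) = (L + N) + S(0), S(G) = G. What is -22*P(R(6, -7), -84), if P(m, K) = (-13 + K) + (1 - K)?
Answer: 264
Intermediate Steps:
R(L, N) = L + N (R(L, N) = (L + N) + 0 = L + N)
P(m, K) = -12
-22*P(R(6, -7), -84) = -22*(-12) = 264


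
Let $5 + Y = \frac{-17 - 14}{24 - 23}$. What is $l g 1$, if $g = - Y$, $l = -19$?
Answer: $-684$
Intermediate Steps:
$Y = -36$ ($Y = -5 + \frac{-17 - 14}{24 - 23} = -5 - \frac{31}{1} = -5 - 31 = -36$)
$g = 36$ ($g = \left(-1\right) \left(-36\right) = 36$)
$l g 1 = \left(-19\right) 36 \cdot 1 = \left(-684\right) 1 = -684$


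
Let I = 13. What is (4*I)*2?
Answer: 104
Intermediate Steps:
(4*I)*2 = (4*13)*2 = 52*2 = 104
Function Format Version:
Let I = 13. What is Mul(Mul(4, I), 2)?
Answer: 104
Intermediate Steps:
Mul(Mul(4, I), 2) = Mul(Mul(4, 13), 2) = Mul(52, 2) = 104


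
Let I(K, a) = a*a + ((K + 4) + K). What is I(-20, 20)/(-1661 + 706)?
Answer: -364/955 ≈ -0.38115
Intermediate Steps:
I(K, a) = 4 + a² + 2*K (I(K, a) = a² + ((4 + K) + K) = a² + (4 + 2*K) = 4 + a² + 2*K)
I(-20, 20)/(-1661 + 706) = (4 + 20² + 2*(-20))/(-1661 + 706) = (4 + 400 - 40)/(-955) = 364*(-1/955) = -364/955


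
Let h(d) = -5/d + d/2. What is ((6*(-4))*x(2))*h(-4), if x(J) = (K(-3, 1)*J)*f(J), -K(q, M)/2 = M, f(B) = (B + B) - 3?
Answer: -72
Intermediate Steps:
f(B) = -3 + 2*B (f(B) = 2*B - 3 = -3 + 2*B)
K(q, M) = -2*M
h(d) = d/2 - 5/d (h(d) = -5/d + d*(1/2) = -5/d + d/2 = d/2 - 5/d)
x(J) = -2*J*(-3 + 2*J) (x(J) = ((-2*1)*J)*(-3 + 2*J) = (-2*J)*(-3 + 2*J) = -2*J*(-3 + 2*J))
((6*(-4))*x(2))*h(-4) = ((6*(-4))*(2*2*(3 - 2*2)))*((1/2)*(-4) - 5/(-4)) = (-48*2*(3 - 4))*(-2 - 5*(-1/4)) = (-48*2*(-1))*(-2 + 5/4) = -24*(-4)*(-3/4) = 96*(-3/4) = -72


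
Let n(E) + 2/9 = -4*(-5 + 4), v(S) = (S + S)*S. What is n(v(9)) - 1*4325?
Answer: -38891/9 ≈ -4321.2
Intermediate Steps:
v(S) = 2*S² (v(S) = (2*S)*S = 2*S²)
n(E) = 34/9 (n(E) = -2/9 - 4*(-5 + 4) = -2/9 - 4*(-1) = -2/9 + 4 = 34/9)
n(v(9)) - 1*4325 = 34/9 - 1*4325 = 34/9 - 4325 = -38891/9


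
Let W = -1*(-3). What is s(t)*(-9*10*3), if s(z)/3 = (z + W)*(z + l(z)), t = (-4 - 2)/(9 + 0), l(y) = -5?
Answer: 10710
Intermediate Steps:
W = 3
t = -⅔ (t = -6/9 = -6*⅑ = -⅔ ≈ -0.66667)
s(z) = 3*(-5 + z)*(3 + z) (s(z) = 3*((z + 3)*(z - 5)) = 3*((3 + z)*(-5 + z)) = 3*((-5 + z)*(3 + z)) = 3*(-5 + z)*(3 + z))
s(t)*(-9*10*3) = (-45 - 6*(-⅔) + 3*(-⅔)²)*(-9*10*3) = (-45 + 4 + 3*(4/9))*(-90*3) = (-45 + 4 + 4/3)*(-270) = -119/3*(-270) = 10710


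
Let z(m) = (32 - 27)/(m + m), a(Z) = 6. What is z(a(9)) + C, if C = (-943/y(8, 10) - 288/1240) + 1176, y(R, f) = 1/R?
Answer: -11844137/1860 ≈ -6367.8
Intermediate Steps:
z(m) = 5/(2*m) (z(m) = 5/((2*m)) = 5*(1/(2*m)) = 5/(2*m))
C = -987076/155 (C = (-943/(1/8) - 288/1240) + 1176 = (-943/⅛ - 288*1/1240) + 1176 = (-943*8 - 36/155) + 1176 = (-7544 - 36/155) + 1176 = -1169356/155 + 1176 = -987076/155 ≈ -6368.2)
z(a(9)) + C = (5/2)/6 - 987076/155 = (5/2)*(⅙) - 987076/155 = 5/12 - 987076/155 = -11844137/1860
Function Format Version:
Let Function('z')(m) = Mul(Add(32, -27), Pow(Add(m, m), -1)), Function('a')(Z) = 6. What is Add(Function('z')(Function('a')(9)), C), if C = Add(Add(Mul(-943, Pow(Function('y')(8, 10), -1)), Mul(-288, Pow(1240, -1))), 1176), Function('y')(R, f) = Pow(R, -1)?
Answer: Rational(-11844137, 1860) ≈ -6367.8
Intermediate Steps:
Function('z')(m) = Mul(Rational(5, 2), Pow(m, -1)) (Function('z')(m) = Mul(5, Pow(Mul(2, m), -1)) = Mul(5, Mul(Rational(1, 2), Pow(m, -1))) = Mul(Rational(5, 2), Pow(m, -1)))
C = Rational(-987076, 155) (C = Add(Add(Mul(-943, Pow(Pow(8, -1), -1)), Mul(-288, Pow(1240, -1))), 1176) = Add(Add(Mul(-943, Pow(Rational(1, 8), -1)), Mul(-288, Rational(1, 1240))), 1176) = Add(Add(Mul(-943, 8), Rational(-36, 155)), 1176) = Add(Add(-7544, Rational(-36, 155)), 1176) = Add(Rational(-1169356, 155), 1176) = Rational(-987076, 155) ≈ -6368.2)
Add(Function('z')(Function('a')(9)), C) = Add(Mul(Rational(5, 2), Pow(6, -1)), Rational(-987076, 155)) = Add(Mul(Rational(5, 2), Rational(1, 6)), Rational(-987076, 155)) = Add(Rational(5, 12), Rational(-987076, 155)) = Rational(-11844137, 1860)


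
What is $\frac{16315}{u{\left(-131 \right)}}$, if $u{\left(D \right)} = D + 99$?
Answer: $- \frac{16315}{32} \approx -509.84$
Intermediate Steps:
$u{\left(D \right)} = 99 + D$
$\frac{16315}{u{\left(-131 \right)}} = \frac{16315}{99 - 131} = \frac{16315}{-32} = 16315 \left(- \frac{1}{32}\right) = - \frac{16315}{32}$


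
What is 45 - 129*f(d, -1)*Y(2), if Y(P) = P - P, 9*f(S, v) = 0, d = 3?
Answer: 45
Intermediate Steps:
f(S, v) = 0 (f(S, v) = (⅑)*0 = 0)
Y(P) = 0
45 - 129*f(d, -1)*Y(2) = 45 - 0*0 = 45 - 129*0 = 45 + 0 = 45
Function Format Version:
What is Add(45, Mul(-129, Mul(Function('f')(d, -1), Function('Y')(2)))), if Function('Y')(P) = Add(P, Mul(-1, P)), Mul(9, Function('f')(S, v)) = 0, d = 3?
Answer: 45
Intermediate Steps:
Function('f')(S, v) = 0 (Function('f')(S, v) = Mul(Rational(1, 9), 0) = 0)
Function('Y')(P) = 0
Add(45, Mul(-129, Mul(Function('f')(d, -1), Function('Y')(2)))) = Add(45, Mul(-129, Mul(0, 0))) = Add(45, Mul(-129, 0)) = Add(45, 0) = 45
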